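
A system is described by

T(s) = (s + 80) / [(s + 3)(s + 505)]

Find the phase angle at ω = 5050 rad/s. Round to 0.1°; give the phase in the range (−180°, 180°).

-85.2°

At s = jω = j5050:
zero (s+80): 80 + j5050 → |·| = √(80²+5050²) = √25508900 ≈ 5050.6, ∠ = arctan(5050/80) ≈ 89.09°
pole (s+3): 3 + j5050 → |·| = √(3²+5050²) = √25502509 ≈ 5050, ∠ = arctan(5050/3) ≈ 89.97°
pole (s+505): 505 + j5050 → |·| = √(505²+5050²) = √25757525 ≈ 5075.2, ∠ = arctan(5050/505) ≈ 84.29°
∠T = 89.09° − 174.26° = -85.17°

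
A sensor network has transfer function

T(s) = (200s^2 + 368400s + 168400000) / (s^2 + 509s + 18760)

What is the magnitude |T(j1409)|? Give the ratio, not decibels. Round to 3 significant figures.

271

Substitute s = j1409:
Numerator: 200(j1409)^2 + 368400(j1409) + 168400000 = -228656200 + j519075600
Denominator: (j1409)^2 + 509(j1409) + 18760 = -1966521 + j717181
|N| = √(228656200² + 519075600²) ≈ 5.6721e+08, ∠N ≈ 113.77°
|D| = √(1966521² + 717181²) ≈ 2.0932e+06, ∠D ≈ 159.96°
|T| = 5.6721e+08 / 2.0932e+06 ≈ 270.98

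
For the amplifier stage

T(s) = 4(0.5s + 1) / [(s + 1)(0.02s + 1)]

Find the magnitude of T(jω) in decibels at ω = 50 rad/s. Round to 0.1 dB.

3.0 dB

At ω = 50 rad/s:
zero (1 + j50·0.5) = 1 + j25 → |·| ≈ 25.02, ∠ ≈ 87.71°
pole (1 + j50·1) = 1 + j50 → |·| ≈ 50.01, ∠ ≈ 88.85°
pole (1 + j50·0.02) = 1 + j1 → |·| ≈ 1.4142, ∠ ≈ 45.00°
|T| = 4 · 25.02 / (50.01 · 1.4142) ≈ 1.4151
Gain = 20 log₁₀(1.4151) ≈ 3.02 dB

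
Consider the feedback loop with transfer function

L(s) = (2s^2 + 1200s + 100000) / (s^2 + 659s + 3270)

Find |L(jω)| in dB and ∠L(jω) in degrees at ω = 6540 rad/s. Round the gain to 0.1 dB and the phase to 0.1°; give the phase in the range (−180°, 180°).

Substitute s = j6540:
Numerator: 2(j6540)^2 + 1200(j6540) + 100000 = -85443200 + j7848000
Denominator: (j6540)^2 + 659(j6540) + 3270 = -42768330 + j4309860
|N| = √(85443200² + 7848000²) ≈ 8.5803e+07, ∠N ≈ 174.75°
|D| = √(42768330² + 4309860²) ≈ 4.2985e+07, ∠D ≈ 174.25°
|L| = 8.5803e+07 / 4.2985e+07 ≈ 1.9961
Gain = 20 log₁₀(1.9961) ≈ 6.00 dB
∠L = 174.75° − 174.25° = 0.50°

6.0 dB, 0.5°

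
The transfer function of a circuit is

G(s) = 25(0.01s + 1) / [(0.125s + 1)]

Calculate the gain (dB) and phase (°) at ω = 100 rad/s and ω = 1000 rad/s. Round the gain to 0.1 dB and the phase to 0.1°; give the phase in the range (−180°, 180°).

At ω = 100 rad/s:
zero (1 + j100·0.01) = 1 + j1 → |·| ≈ 1.4142, ∠ ≈ 45.00°
pole (1 + j100·0.125) = 1 + j12.5 → |·| ≈ 12.54, ∠ ≈ 85.43°
|G| = 25 · 1.4142 / (12.54) ≈ 2.8194
Gain = 20 log₁₀(2.8194) ≈ 9.00 dB
∠G = (45.00°) − (85.43°) = -40.43°

At ω = 1000 rad/s:
zero (1 + j1000·0.01) = 1 + j10 → |·| ≈ 10.05, ∠ ≈ 84.29°
pole (1 + j1000·0.125) = 1 + j125 → |·| ≈ 125, ∠ ≈ 89.54°
|G| = 25 · 10.05 / (125) ≈ 2.01
Gain = 20 log₁₀(2.01) ≈ 6.06 dB
∠G = (84.29°) − (89.54°) = -5.25°

ω = 100: 9.0 dB, -40.4°; ω = 1000: 6.1 dB, -5.3°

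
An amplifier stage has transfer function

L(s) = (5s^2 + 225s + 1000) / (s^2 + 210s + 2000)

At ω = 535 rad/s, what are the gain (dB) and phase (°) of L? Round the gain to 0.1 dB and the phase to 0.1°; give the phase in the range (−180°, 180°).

13.4 dB, 16.8°

Substitute s = j535:
Numerator: 5(j535)^2 + 225(j535) + 1000 = -1430125 + j120375
Denominator: (j535)^2 + 210(j535) + 2000 = -284225 + j112350
|N| = √(1430125² + 120375²) ≈ 1.4352e+06, ∠N ≈ 175.19°
|D| = √(284225² + 112350²) ≈ 3.0562e+05, ∠D ≈ 158.43°
|L| = 1.4352e+06 / 3.0562e+05 ≈ 4.696
Gain = 20 log₁₀(4.696) ≈ 13.43 dB
∠L = 175.19° − 158.43° = 16.76°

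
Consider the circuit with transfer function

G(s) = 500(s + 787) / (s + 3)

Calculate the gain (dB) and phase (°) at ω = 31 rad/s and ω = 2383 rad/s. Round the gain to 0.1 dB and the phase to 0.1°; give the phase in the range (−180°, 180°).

At s = jω = j31:
zero (s+787): 787 + j31 → |·| = √(787²+31²) = √620330 ≈ 787.61, ∠ = arctan(31/787) ≈ 2.26°
pole (s+3): 3 + j31 → |·| = √(3²+31²) = √970 ≈ 31.145, ∠ = arctan(31/3) ≈ 84.47°
|G| = 500 · 787.61 / 31.145 ≈ 12644
Gain = 20 log₁₀(12644) ≈ 82.04 dB
∠G = 2.26° − 84.47° = -82.21°

At s = jω = j2383:
zero (s+787): 787 + j2383 → |·| = √(787²+2383²) = √6298058 ≈ 2509.6, ∠ = arctan(2383/787) ≈ 71.72°
pole (s+3): 3 + j2383 → |·| = √(3²+2383²) = √5678698 ≈ 2383, ∠ = arctan(2383/3) ≈ 89.93°
|G| = 500 · 2509.6 / 2383 ≈ 526.56
Gain = 20 log₁₀(526.56) ≈ 54.43 dB
∠G = 71.72° − 89.93° = -18.21°

ω = 31: 82.0 dB, -82.2°; ω = 2383: 54.4 dB, -18.2°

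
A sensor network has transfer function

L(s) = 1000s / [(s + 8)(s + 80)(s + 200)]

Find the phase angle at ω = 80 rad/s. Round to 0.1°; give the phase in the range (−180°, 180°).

At s = jω = j80:
zero at origin: s = j80 → |·| = 80, ∠ = 90.00°
pole (s+8): 8 + j80 → |·| = √(8²+80²) = √6464 ≈ 80.399, ∠ = arctan(80/8) ≈ 84.29°
pole (s+80): 80 + j80 → |·| = √(80²+80²) = √12800 ≈ 113.14, ∠ = arctan(80/80) ≈ 45.00°
pole (s+200): 200 + j80 → |·| = √(200²+80²) = √46400 ≈ 215.41, ∠ = arctan(80/200) ≈ 21.80°
∠L = 90.00° − 151.09° = -61.09°

-61.1°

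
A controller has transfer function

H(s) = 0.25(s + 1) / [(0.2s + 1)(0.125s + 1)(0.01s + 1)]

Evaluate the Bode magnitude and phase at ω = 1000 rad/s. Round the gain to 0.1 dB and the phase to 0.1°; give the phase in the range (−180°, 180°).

At ω = 1000 rad/s:
zero (1 + j1000·1) = 1 + j1000 → |·| ≈ 1000, ∠ ≈ 89.94°
pole (1 + j1000·0.2) = 1 + j200 → |·| ≈ 200, ∠ ≈ 89.71°
pole (1 + j1000·0.125) = 1 + j125 → |·| ≈ 125, ∠ ≈ 89.54°
pole (1 + j1000·0.01) = 1 + j10 → |·| ≈ 10.05, ∠ ≈ 84.29°
|H| = 0.25 · 1000 / (200 · 125 · 10.05) ≈ 0.00099502
Gain = 20 log₁₀(0.00099502) ≈ -60.04 dB
∠H = (89.94°) − (89.71° + 89.54° + 84.29°) = -173.60°

-60.0 dB, -173.6°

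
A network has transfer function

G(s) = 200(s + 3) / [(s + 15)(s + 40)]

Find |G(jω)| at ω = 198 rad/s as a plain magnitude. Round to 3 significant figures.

At s = jω = j198:
zero (s+3): 3 + j198 → |·| = √(3²+198²) = √39213 ≈ 198.02, ∠ = arctan(198/3) ≈ 89.13°
pole (s+15): 15 + j198 → |·| = √(15²+198²) = √39429 ≈ 198.57, ∠ = arctan(198/15) ≈ 85.67°
pole (s+40): 40 + j198 → |·| = √(40²+198²) = √40804 ≈ 202, ∠ = arctan(198/40) ≈ 78.58°
|G| = 200 · 198.02 / 40111 ≈ 0.98736

0.987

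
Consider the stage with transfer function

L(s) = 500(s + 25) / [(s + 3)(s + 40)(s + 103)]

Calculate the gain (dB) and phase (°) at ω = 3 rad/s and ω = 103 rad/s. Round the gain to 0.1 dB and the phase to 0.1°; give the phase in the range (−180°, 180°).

ω = 3: -2.9 dB, -44.1°; ω = 103: -29.9 dB, -125.8°

At s = jω = j3:
zero (s+25): 25 + j3 → |·| = √(25²+3²) = √634 ≈ 25.179, ∠ = arctan(3/25) ≈ 6.84°
pole (s+3): 3 + j3 → |·| = √(3²+3²) = √18 ≈ 4.2426, ∠ = arctan(3/3) ≈ 45.00°
pole (s+40): 40 + j3 → |·| = √(40²+3²) = √1609 ≈ 40.112, ∠ = arctan(3/40) ≈ 4.29°
pole (s+103): 103 + j3 → |·| = √(103²+3²) = √10618 ≈ 103.04, ∠ = arctan(3/103) ≈ 1.67°
|L| = 500 · 25.179 / 17535 ≈ 0.71796
Gain = 20 log₁₀(0.71796) ≈ -2.88 dB
∠L = 6.84° − 50.96° = -44.12°

At s = jω = j103:
zero (s+25): 25 + j103 → |·| = √(25²+103²) = √11234 ≈ 105.99, ∠ = arctan(103/25) ≈ 76.36°
pole (s+3): 3 + j103 → |·| = √(3²+103²) = √10618 ≈ 103.04, ∠ = arctan(103/3) ≈ 88.33°
pole (s+40): 40 + j103 → |·| = √(40²+103²) = √12209 ≈ 110.49, ∠ = arctan(103/40) ≈ 68.78°
pole (s+103): 103 + j103 → |·| = √(103²+103²) = √21218 ≈ 145.66, ∠ = arctan(103/103) ≈ 45.00°
|L| = 500 · 105.99 / 1.6583e+06 ≈ 0.031957
Gain = 20 log₁₀(0.031957) ≈ -29.91 dB
∠L = 76.36° − 202.11° = -125.75°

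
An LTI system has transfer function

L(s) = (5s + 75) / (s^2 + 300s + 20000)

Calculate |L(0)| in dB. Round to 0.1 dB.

-48.5 dB

L(0) = 75 / 20000 = 0.00375
20 log₁₀(0.00375) ≈ -48.52 dB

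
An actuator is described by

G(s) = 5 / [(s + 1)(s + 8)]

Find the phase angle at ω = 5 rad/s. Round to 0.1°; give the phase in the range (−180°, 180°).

At s = jω = j5:
pole (s+1): 1 + j5 → |·| = √(1²+5²) = √26 ≈ 5.099, ∠ = arctan(5/1) ≈ 78.69°
pole (s+8): 8 + j5 → |·| = √(8²+5²) = √89 ≈ 9.434, ∠ = arctan(5/8) ≈ 32.01°
∠G = 0.00° − 110.70° = -110.70°

-110.7°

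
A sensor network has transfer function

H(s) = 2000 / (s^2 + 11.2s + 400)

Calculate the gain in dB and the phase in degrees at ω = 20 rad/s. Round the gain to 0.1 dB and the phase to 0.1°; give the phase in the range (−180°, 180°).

19.0 dB, -90.0°

At s = jω = j20:
quadratic: (j20)² + 11.2·j20 + 400 = 0 + j224 → |·| ≈ 224, ∠ ≈ 90.00°
|H| = 2000 / 224 ≈ 8.9286
Gain = 20 log₁₀(8.9286) ≈ 19.02 dB
∠H = 0.00° − 90.00° = -90.00°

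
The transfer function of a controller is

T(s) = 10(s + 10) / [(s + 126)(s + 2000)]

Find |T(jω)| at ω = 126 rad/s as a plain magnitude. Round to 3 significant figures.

At s = jω = j126:
zero (s+10): 10 + j126 → |·| = √(10²+126²) = √15976 ≈ 126.4, ∠ = arctan(126/10) ≈ 85.46°
pole (s+126): 126 + j126 → |·| = √(126²+126²) = √31752 ≈ 178.19, ∠ = arctan(126/126) ≈ 45.00°
pole (s+2000): 2000 + j126 → |·| = √(2000²+126²) = √4015876 ≈ 2004, ∠ = arctan(126/2000) ≈ 3.60°
|T| = 10 · 126.4 / 3.5709e+05 ≈ 0.0035397

0.00354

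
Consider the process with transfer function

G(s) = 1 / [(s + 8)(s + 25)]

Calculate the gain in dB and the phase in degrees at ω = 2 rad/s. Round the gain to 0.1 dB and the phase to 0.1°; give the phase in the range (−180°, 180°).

At s = jω = j2:
pole (s+8): 8 + j2 → |·| = √(8²+2²) = √68 ≈ 8.2462, ∠ = arctan(2/8) ≈ 14.04°
pole (s+25): 25 + j2 → |·| = √(25²+2²) = √629 ≈ 25.08, ∠ = arctan(2/25) ≈ 4.57°
|G| = 1 / 206.81 ≈ 0.0048354
Gain = 20 log₁₀(0.0048354) ≈ -46.31 dB
∠G = 0.00° − 18.61° = -18.61°

-46.3 dB, -18.6°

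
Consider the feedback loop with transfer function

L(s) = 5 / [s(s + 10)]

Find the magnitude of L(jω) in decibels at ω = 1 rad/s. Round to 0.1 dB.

-6.1 dB

At s = jω = j1:
pole (s+10): 10 + j1 → |·| = √(10²+1²) = √101 ≈ 10.05, ∠ = arctan(1/10) ≈ 5.71°
pole at origin: |s| = 1, ∠ = 90.00° (in denominator)
|L| = 5 / 10.05 ≈ 0.49751
Gain = 20 log₁₀(0.49751) ≈ -6.06 dB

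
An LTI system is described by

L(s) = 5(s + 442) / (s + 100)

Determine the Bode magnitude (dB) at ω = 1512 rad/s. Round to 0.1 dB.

14.3 dB

At s = jω = j1512:
zero (s+442): 442 + j1512 → |·| = √(442²+1512²) = √2481508 ≈ 1575.3, ∠ = arctan(1512/442) ≈ 73.70°
pole (s+100): 100 + j1512 → |·| = √(100²+1512²) = √2296144 ≈ 1515.3, ∠ = arctan(1512/100) ≈ 86.22°
|L| = 5 · 1575.3 / 1515.3 ≈ 5.198
Gain = 20 log₁₀(5.198) ≈ 14.32 dB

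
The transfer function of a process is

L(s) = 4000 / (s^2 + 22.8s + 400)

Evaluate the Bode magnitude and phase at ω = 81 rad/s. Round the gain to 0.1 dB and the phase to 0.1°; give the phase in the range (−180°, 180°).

-4.1 dB, -163.3°

At s = jω = j81:
quadratic: (j81)² + 22.8·j81 + 400 = -6161 + j1846.8 → |·| ≈ 6431.8, ∠ ≈ 163.31°
|L| = 4000 / 6431.8 ≈ 0.62191
Gain = 20 log₁₀(0.62191) ≈ -4.13 dB
∠L = 0.00° − 163.31° = -163.31°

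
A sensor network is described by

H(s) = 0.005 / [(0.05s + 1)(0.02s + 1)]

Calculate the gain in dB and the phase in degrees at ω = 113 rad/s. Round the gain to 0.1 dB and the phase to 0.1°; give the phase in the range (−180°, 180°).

At ω = 113 rad/s:
pole (1 + j113·0.05) = 1 + j5.65 → |·| ≈ 5.7378, ∠ ≈ 79.96°
pole (1 + j113·0.02) = 1 + j2.26 → |·| ≈ 2.4714, ∠ ≈ 66.13°
|H| = 0.005 · 1 / (5.7378 · 2.4714) ≈ 0.0003526
Gain = 20 log₁₀(0.0003526) ≈ -69.05 dB
∠H = (0°) − (79.96° + 66.13°) = -146.09°

-69.1 dB, -146.1°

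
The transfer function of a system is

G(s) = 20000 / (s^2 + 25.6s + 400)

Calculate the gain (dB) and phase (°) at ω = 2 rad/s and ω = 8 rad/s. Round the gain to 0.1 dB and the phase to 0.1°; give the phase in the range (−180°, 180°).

ω = 2: 34.0 dB, -7.4°; ω = 8: 34.1 dB, -31.4°

At s = jω = j2:
quadratic: (j2)² + 25.6·j2 + 400 = 396 + j51.2 → |·| ≈ 399.3, ∠ ≈ 7.37°
|G| = 20000 / 399.3 ≈ 50.088
Gain = 20 log₁₀(50.088) ≈ 33.99 dB
∠G = 0.00° − 7.37° = -7.37°

At s = jω = j8:
quadratic: (j8)² + 25.6·j8 + 400 = 336 + j204.8 → |·| ≈ 393.5, ∠ ≈ 31.36°
|G| = 20000 / 393.5 ≈ 50.826
Gain = 20 log₁₀(50.826) ≈ 34.12 dB
∠G = 0.00° − 31.36° = -31.36°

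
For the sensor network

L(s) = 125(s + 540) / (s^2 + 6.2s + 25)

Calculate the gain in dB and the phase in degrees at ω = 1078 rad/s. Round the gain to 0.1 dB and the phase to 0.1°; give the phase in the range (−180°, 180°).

At s = jω = j1078:
zero (s+540): 540 + j1078 → |·| = √(540²+1078²) = √1453684 ≈ 1205.7, ∠ = arctan(1078/540) ≈ 63.39°
quadratic: (j1078)² + 6.2·j1078 + 25 = -1162059 + j6683.6 → |·| ≈ 1.1621e+06, ∠ ≈ 179.67°
|L| = 125 · 1205.7 / 1.1621e+06 ≈ 0.12969
Gain = 20 log₁₀(0.12969) ≈ -17.74 dB
∠L = 63.39° − 179.67° = -116.28°

-17.7 dB, -116.3°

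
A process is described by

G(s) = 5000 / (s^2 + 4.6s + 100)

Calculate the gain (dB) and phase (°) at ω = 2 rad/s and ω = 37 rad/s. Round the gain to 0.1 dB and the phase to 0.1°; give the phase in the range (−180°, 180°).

ω = 2: 34.3 dB, -5.5°; ω = 37: 11.8 dB, -172.4°

At s = jω = j2:
quadratic: (j2)² + 4.6·j2 + 100 = 96 + j9.2 → |·| ≈ 96.44, ∠ ≈ 5.47°
|G| = 5000 / 96.44 ≈ 51.846
Gain = 20 log₁₀(51.846) ≈ 34.29 dB
∠G = 0.00° − 5.47° = -5.47°

At s = jω = j37:
quadratic: (j37)² + 4.6·j37 + 100 = -1269 + j170.2 → |·| ≈ 1280.4, ∠ ≈ 172.36°
|G| = 5000 / 1280.4 ≈ 3.905
Gain = 20 log₁₀(3.905) ≈ 11.83 dB
∠G = 0.00° − 172.36° = -172.36°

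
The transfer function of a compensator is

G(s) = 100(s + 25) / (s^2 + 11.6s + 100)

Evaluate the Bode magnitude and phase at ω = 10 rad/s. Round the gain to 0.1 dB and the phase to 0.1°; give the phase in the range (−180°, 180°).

27.3 dB, -68.2°

At s = jω = j10:
zero (s+25): 25 + j10 → |·| = √(25²+10²) = √725 ≈ 26.926, ∠ = arctan(10/25) ≈ 21.80°
quadratic: (j10)² + 11.6·j10 + 100 = 0 + j116 → |·| ≈ 116, ∠ ≈ 90.00°
|G| = 100 · 26.926 / 116 ≈ 23.212
Gain = 20 log₁₀(23.212) ≈ 27.31 dB
∠G = 21.80° − 90.00° = -68.20°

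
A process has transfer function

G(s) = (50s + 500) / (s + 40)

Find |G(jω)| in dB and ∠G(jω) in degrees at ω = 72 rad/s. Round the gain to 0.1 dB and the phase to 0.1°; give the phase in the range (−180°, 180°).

32.9 dB, 21.1°

Substitute s = j72:
Numerator: 50(j72) + 500 = 500 + j3600
Denominator: (j72) + 40 = 40 + j72
|N| = √(500² + 3600²) ≈ 3634.6, ∠N ≈ 82.09°
|D| = √(40² + 72²) ≈ 82.365, ∠D ≈ 60.95°
|G| = 3634.6 / 82.365 ≈ 44.128
Gain = 20 log₁₀(44.128) ≈ 32.89 dB
∠G = 82.09° − 60.95° = 21.14°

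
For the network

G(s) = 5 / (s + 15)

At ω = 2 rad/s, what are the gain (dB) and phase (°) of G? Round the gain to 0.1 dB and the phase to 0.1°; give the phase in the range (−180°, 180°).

-9.6 dB, -7.6°

Substitute s = j2:
Numerator: 5 = 5 + j0
Denominator: (j2) + 15 = 15 + j2
|N| = √(5² + 0²) ≈ 5, ∠N ≈ 0.00°
|D| = √(15² + 2²) ≈ 15.133, ∠D ≈ 7.59°
|G| = 5 / 15.133 ≈ 0.3304
Gain = 20 log₁₀(0.3304) ≈ -9.62 dB
∠G = 0.00° − 7.59° = -7.59°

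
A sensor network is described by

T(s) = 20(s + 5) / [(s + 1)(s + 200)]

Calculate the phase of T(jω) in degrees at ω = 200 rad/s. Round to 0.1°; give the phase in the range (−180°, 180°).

At s = jω = j200:
zero (s+5): 5 + j200 → |·| = √(5²+200²) = √40025 ≈ 200.06, ∠ = arctan(200/5) ≈ 88.57°
pole (s+1): 1 + j200 → |·| = √(1²+200²) = √40001 ≈ 200, ∠ = arctan(200/1) ≈ 89.71°
pole (s+200): 200 + j200 → |·| = √(200²+200²) = √80000 ≈ 282.84, ∠ = arctan(200/200) ≈ 45.00°
∠T = 88.57° − 134.71° = -46.14°

-46.1°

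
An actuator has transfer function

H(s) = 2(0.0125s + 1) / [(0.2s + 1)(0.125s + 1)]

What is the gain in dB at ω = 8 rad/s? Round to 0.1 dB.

-2.5 dB

At ω = 8 rad/s:
zero (1 + j8·0.0125) = 1 + j0.1 → |·| ≈ 1.005, ∠ ≈ 5.71°
pole (1 + j8·0.2) = 1 + j1.6 → |·| ≈ 1.8868, ∠ ≈ 57.99°
pole (1 + j8·0.125) = 1 + j1 → |·| ≈ 1.4142, ∠ ≈ 45.00°
|H| = 2 · 1.005 / (1.8868 · 1.4142) ≈ 0.75329
Gain = 20 log₁₀(0.75329) ≈ -2.46 dB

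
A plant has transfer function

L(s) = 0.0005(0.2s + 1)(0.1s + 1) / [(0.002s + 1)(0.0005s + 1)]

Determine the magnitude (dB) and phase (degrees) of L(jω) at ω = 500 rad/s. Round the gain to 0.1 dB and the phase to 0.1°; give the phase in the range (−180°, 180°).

4.7 dB, 119.2°

At ω = 500 rad/s:
zero (1 + j500·0.2) = 1 + j100 → |·| ≈ 100, ∠ ≈ 89.43°
zero (1 + j500·0.1) = 1 + j50 → |·| ≈ 50.01, ∠ ≈ 88.85°
pole (1 + j500·0.002) = 1 + j1 → |·| ≈ 1.4142, ∠ ≈ 45.00°
pole (1 + j500·0.0005) = 1 + j0.25 → |·| ≈ 1.0308, ∠ ≈ 14.04°
|L| = 0.0005 · 100 · 50.01 / (1.4142 · 1.0308) ≈ 1.7153
Gain = 20 log₁₀(1.7153) ≈ 4.69 dB
∠L = (89.43° + 88.85°) − (45.00° + 14.04°) = 119.24°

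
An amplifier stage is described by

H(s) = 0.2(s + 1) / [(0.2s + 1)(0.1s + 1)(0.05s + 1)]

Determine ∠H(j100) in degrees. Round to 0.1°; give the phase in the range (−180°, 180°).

At ω = 100 rad/s:
zero (1 + j100·1) = 1 + j100 → |·| ≈ 100, ∠ ≈ 89.43°
pole (1 + j100·0.2) = 1 + j20 → |·| ≈ 20.025, ∠ ≈ 87.14°
pole (1 + j100·0.1) = 1 + j10 → |·| ≈ 10.05, ∠ ≈ 84.29°
pole (1 + j100·0.05) = 1 + j5 → |·| ≈ 5.099, ∠ ≈ 78.69°
∠H = (89.43°) − (87.14° + 84.29° + 78.69°) = -160.69°

-160.7°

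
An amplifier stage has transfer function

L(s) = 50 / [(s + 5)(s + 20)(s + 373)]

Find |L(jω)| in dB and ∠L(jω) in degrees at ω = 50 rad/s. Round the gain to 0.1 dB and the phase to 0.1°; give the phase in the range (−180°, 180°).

At s = jω = j50:
pole (s+5): 5 + j50 → |·| = √(5²+50²) = √2525 ≈ 50.249, ∠ = arctan(50/5) ≈ 84.29°
pole (s+20): 20 + j50 → |·| = √(20²+50²) = √2900 ≈ 53.852, ∠ = arctan(50/20) ≈ 68.20°
pole (s+373): 373 + j50 → |·| = √(373²+50²) = √141629 ≈ 376.34, ∠ = arctan(50/373) ≈ 7.63°
|L| = 50 / 1.0184e+06 ≈ 4.9097e-05
Gain = 20 log₁₀(4.9097e-05) ≈ -86.18 dB
∠L = 0.00° − 160.12° = -160.12°

-86.2 dB, -160.1°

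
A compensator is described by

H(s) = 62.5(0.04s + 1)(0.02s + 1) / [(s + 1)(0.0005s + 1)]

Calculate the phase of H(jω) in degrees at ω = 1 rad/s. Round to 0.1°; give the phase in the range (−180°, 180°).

-41.6°

At ω = 1 rad/s:
zero (1 + j1·0.04) = 1 + j0.04 → |·| ≈ 1.0008, ∠ ≈ 2.29°
zero (1 + j1·0.02) = 1 + j0.02 → |·| ≈ 1.0002, ∠ ≈ 1.15°
pole (1 + j1·1) = 1 + j1 → |·| ≈ 1.4142, ∠ ≈ 45.00°
pole (1 + j1·0.0005) = 1 + j0.0005 → |·| ≈ 1, ∠ ≈ 0.03°
∠H = (2.29° + 1.15°) − (45.00° + 0.03°) = -41.59°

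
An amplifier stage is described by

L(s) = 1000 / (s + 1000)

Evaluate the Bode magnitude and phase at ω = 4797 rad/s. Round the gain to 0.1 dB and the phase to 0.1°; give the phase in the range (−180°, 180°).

Substitute s = j4797:
Numerator: 1000 = 1000 + j0
Denominator: (j4797) + 1000 = 1000 + j4797
|N| = √(1000² + 0²) ≈ 1000, ∠N ≈ 0.00°
|D| = √(1000² + 4797²) ≈ 4900.1, ∠D ≈ 78.22°
|L| = 1000 / 4900.1 ≈ 0.20408
Gain = 20 log₁₀(0.20408) ≈ -13.80 dB
∠L = 0.00° − 78.22° = -78.22°

-13.8 dB, -78.2°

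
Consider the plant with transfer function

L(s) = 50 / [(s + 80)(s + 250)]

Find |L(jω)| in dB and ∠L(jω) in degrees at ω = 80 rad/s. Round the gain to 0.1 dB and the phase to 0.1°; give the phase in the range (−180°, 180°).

-55.5 dB, -62.7°

At s = jω = j80:
pole (s+80): 80 + j80 → |·| = √(80²+80²) = √12800 ≈ 113.14, ∠ = arctan(80/80) ≈ 45.00°
pole (s+250): 250 + j80 → |·| = √(250²+80²) = √68900 ≈ 262.49, ∠ = arctan(80/250) ≈ 17.74°
|L| = 50 / 29698 ≈ 0.0016836
Gain = 20 log₁₀(0.0016836) ≈ -55.48 dB
∠L = 0.00° − 62.74° = -62.74°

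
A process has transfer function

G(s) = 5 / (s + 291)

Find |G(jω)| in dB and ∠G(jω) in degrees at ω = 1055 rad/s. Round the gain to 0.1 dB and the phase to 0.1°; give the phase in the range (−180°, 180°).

-46.8 dB, -74.6°

Substitute s = j1055:
Numerator: 5 = 5 + j0
Denominator: (j1055) + 291 = 291 + j1055
|N| = √(5² + 0²) ≈ 5, ∠N ≈ 0.00°
|D| = √(291² + 1055²) ≈ 1094.4, ∠D ≈ 74.58°
|G| = 5 / 1094.4 ≈ 0.0045687
Gain = 20 log₁₀(0.0045687) ≈ -46.80 dB
∠G = 0.00° − 74.58° = -74.58°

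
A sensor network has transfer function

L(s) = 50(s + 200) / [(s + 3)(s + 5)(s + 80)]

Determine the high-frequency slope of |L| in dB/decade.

Each pole contributes −20 dB/decade at high frequency; each zero contributes +20 dB/decade.
Net: 1 zero(s) − 3 pole(s) → -40 dB/decade.

-40 dB/decade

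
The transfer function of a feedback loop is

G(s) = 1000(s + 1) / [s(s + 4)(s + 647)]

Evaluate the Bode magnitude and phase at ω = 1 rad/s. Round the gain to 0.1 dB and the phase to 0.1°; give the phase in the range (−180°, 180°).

At s = jω = j1:
zero (s+1): 1 + j1 → |·| = √(1²+1²) = √2 ≈ 1.4142, ∠ = arctan(1/1) ≈ 45.00°
pole (s+4): 4 + j1 → |·| = √(4²+1²) = √17 ≈ 4.1231, ∠ = arctan(1/4) ≈ 14.04°
pole (s+647): 647 + j1 → |·| = √(647²+1²) = √418610 ≈ 647, ∠ = arctan(1/647) ≈ 0.09°
pole at origin: |s| = 1, ∠ = 90.00° (in denominator)
|G| = 1000 · 1.4142 / 2667.6 ≈ 0.53014
Gain = 20 log₁₀(0.53014) ≈ -5.51 dB
∠G = 45.00° − 104.13° = -59.13°

-5.5 dB, -59.1°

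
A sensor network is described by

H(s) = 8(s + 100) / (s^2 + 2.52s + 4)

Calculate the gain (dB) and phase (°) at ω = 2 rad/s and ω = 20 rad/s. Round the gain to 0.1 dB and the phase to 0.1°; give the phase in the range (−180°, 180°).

At s = jω = j2:
zero (s+100): 100 + j2 → |·| = √(100²+2²) = √10004 ≈ 100.02, ∠ = arctan(2/100) ≈ 1.15°
quadratic: (j2)² + 2.52·j2 + 4 = 0 + j5.04 → |·| ≈ 5.04, ∠ ≈ 90.00°
|H| = 8 · 100.02 / 5.04 ≈ 158.76
Gain = 20 log₁₀(158.76) ≈ 44.01 dB
∠H = 1.15° − 90.00° = -88.85°

At s = jω = j20:
zero (s+100): 100 + j20 → |·| = √(100²+20²) = √10400 ≈ 101.98, ∠ = arctan(20/100) ≈ 11.31°
quadratic: (j20)² + 2.52·j20 + 4 = -396 + j50.4 → |·| ≈ 399.19, ∠ ≈ 172.75°
|H| = 8 · 101.98 / 399.19 ≈ 2.0437
Gain = 20 log₁₀(2.0437) ≈ 6.21 dB
∠H = 11.31° − 172.75° = -161.44°

ω = 2: 44.0 dB, -88.9°; ω = 20: 6.2 dB, -161.4°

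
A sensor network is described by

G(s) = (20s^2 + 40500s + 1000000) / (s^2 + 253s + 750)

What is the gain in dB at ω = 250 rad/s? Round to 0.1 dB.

41.2 dB

Substitute s = j250:
Numerator: 20(j250)^2 + 40500(j250) + 1000000 = -250000 + j10125000
Denominator: (j250)^2 + 253(j250) + 750 = -61750 + j63250
|N| = √(250000² + 10125000²) ≈ 1.0128e+07, ∠N ≈ 91.41°
|D| = √(61750² + 63250²) ≈ 88395, ∠D ≈ 134.31°
|G| = 1.0128e+07 / 88395 ≈ 114.58
Gain = 20 log₁₀(114.58) ≈ 41.18 dB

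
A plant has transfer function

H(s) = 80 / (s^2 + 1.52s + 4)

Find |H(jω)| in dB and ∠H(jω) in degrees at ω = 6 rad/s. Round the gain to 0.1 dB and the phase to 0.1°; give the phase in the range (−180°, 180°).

At s = jω = j6:
quadratic: (j6)² + 1.52·j6 + 4 = -32 + j9.12 → |·| ≈ 33.274, ∠ ≈ 164.09°
|H| = 80 / 33.274 ≈ 2.4043
Gain = 20 log₁₀(2.4043) ≈ 7.62 dB
∠H = 0.00° − 164.09° = -164.09°

7.6 dB, -164.1°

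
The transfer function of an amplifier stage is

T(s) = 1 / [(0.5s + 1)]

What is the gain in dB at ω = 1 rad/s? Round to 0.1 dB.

-1.0 dB

At ω = 1 rad/s:
pole (1 + j1·0.5) = 1 + j0.5 → |·| ≈ 1.118, ∠ ≈ 26.57°
|T| = 1 · 1 / (1.118) ≈ 0.89445
Gain = 20 log₁₀(0.89445) ≈ -0.97 dB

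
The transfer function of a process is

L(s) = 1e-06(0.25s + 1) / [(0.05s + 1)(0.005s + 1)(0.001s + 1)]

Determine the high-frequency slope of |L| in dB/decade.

-40 dB/decade

Each pole contributes −20 dB/decade at high frequency; each zero contributes +20 dB/decade.
Net: 1 zero(s) − 3 pole(s) → -40 dB/decade.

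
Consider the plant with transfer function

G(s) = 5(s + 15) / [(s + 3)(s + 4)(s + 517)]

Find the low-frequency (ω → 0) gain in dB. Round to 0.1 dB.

G(0) = 5·15 / (3·4·517) ≈ 0.012089
20 log₁₀(0.012089) ≈ -38.35 dB

-38.4 dB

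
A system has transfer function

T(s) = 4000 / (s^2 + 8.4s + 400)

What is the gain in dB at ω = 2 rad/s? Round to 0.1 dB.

At s = jω = j2:
quadratic: (j2)² + 8.4·j2 + 400 = 396 + j16.8 → |·| ≈ 396.36, ∠ ≈ 2.43°
|T| = 4000 / 396.36 ≈ 10.092
Gain = 20 log₁₀(10.092) ≈ 20.08 dB

20.1 dB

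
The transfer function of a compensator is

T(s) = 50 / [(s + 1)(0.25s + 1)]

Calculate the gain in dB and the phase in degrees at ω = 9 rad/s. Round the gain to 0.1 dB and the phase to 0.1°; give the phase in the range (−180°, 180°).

7.0 dB, -149.7°

At ω = 9 rad/s:
pole (1 + j9·1) = 1 + j9 → |·| ≈ 9.0554, ∠ ≈ 83.66°
pole (1 + j9·0.25) = 1 + j2.25 → |·| ≈ 2.4622, ∠ ≈ 66.04°
|T| = 50 · 1 / (9.0554 · 2.4622) ≈ 2.2425
Gain = 20 log₁₀(2.2425) ≈ 7.01 dB
∠T = (0°) − (83.66° + 66.04°) = -149.70°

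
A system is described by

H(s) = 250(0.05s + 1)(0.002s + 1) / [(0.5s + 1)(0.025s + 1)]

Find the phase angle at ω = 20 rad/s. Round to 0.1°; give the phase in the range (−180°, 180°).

-63.6°

At ω = 20 rad/s:
zero (1 + j20·0.05) = 1 + j1 → |·| ≈ 1.4142, ∠ ≈ 45.00°
zero (1 + j20·0.002) = 1 + j0.04 → |·| ≈ 1.0008, ∠ ≈ 2.29°
pole (1 + j20·0.5) = 1 + j10 → |·| ≈ 10.05, ∠ ≈ 84.29°
pole (1 + j20·0.025) = 1 + j0.5 → |·| ≈ 1.118, ∠ ≈ 26.57°
∠H = (45.00° + 2.29°) − (84.29° + 26.57°) = -63.57°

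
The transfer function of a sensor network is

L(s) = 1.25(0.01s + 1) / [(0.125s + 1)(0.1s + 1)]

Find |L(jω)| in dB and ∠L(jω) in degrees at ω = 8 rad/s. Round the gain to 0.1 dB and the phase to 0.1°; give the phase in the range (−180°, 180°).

At ω = 8 rad/s:
zero (1 + j8·0.01) = 1 + j0.08 → |·| ≈ 1.0032, ∠ ≈ 4.57°
pole (1 + j8·0.125) = 1 + j1 → |·| ≈ 1.4142, ∠ ≈ 45.00°
pole (1 + j8·0.1) = 1 + j0.8 → |·| ≈ 1.2806, ∠ ≈ 38.66°
|L| = 1.25 · 1.0032 / (1.4142 · 1.2806) ≈ 0.69243
Gain = 20 log₁₀(0.69243) ≈ -3.19 dB
∠L = (4.57°) − (45.00° + 38.66°) = -79.09°

-3.2 dB, -79.1°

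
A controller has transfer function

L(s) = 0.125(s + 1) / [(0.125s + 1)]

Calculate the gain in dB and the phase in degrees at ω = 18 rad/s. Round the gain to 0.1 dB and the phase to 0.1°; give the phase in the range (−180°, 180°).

At ω = 18 rad/s:
zero (1 + j18·1) = 1 + j18 → |·| ≈ 18.028, ∠ ≈ 86.82°
pole (1 + j18·0.125) = 1 + j2.25 → |·| ≈ 2.4622, ∠ ≈ 66.04°
|L| = 0.125 · 18.028 / (2.4622) ≈ 0.91524
Gain = 20 log₁₀(0.91524) ≈ -0.77 dB
∠L = (86.82°) − (66.04°) = 20.78°

-0.8 dB, 20.8°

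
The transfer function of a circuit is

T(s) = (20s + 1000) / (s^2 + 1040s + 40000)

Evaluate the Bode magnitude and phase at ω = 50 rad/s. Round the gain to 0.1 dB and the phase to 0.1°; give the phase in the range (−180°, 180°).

Substitute s = j50:
Numerator: 20(j50) + 1000 = 1000 + j1000
Denominator: (j50)^2 + 1040(j50) + 40000 = 37500 + j52000
|N| = √(1000² + 1000²) ≈ 1414.2, ∠N ≈ 45.00°
|D| = √(37500² + 52000²) ≈ 64111, ∠D ≈ 54.20°
|T| = 1414.2 / 64111 ≈ 0.022059
Gain = 20 log₁₀(0.022059) ≈ -33.13 dB
∠T = 45.00° − 54.20° = -9.20°

-33.1 dB, -9.2°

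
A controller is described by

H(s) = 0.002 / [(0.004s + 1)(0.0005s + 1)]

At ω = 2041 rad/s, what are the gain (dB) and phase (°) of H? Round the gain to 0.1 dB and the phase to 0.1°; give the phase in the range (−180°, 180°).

-75.4 dB, -128.6°

At ω = 2041 rad/s:
pole (1 + j2041·0.004) = 1 + j8.164 → |·| ≈ 8.225, ∠ ≈ 83.02°
pole (1 + j2041·0.0005) = 1 + j1.0205 → |·| ≈ 1.4288, ∠ ≈ 45.58°
|H| = 0.002 · 1 / (8.225 · 1.4288) ≈ 0.00017019
Gain = 20 log₁₀(0.00017019) ≈ -75.38 dB
∠H = (0°) − (83.02° + 45.58°) = -128.60°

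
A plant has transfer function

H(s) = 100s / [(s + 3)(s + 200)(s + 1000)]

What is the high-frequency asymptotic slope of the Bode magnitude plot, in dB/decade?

-40 dB/decade

Each pole contributes −20 dB/decade at high frequency; each zero contributes +20 dB/decade.
Net: 1 zero(s) − 3 pole(s) → -40 dB/decade.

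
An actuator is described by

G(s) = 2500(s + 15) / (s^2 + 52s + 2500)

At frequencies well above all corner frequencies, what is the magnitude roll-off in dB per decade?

Each pole contributes −20 dB/decade at high frequency; each zero contributes +20 dB/decade.
Net: 1 zero(s) − 2 pole(s) → -20 dB/decade.

-20 dB/decade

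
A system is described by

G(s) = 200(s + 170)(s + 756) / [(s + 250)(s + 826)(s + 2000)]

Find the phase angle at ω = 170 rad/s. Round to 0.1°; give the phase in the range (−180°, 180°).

At s = jω = j170:
zero (s+170): 170 + j170 → |·| = √(170²+170²) = √57800 ≈ 240.42, ∠ = arctan(170/170) ≈ 45.00°
zero (s+756): 756 + j170 → |·| = √(756²+170²) = √600436 ≈ 774.88, ∠ = arctan(170/756) ≈ 12.67°
pole (s+250): 250 + j170 → |·| = √(250²+170²) = √91400 ≈ 302.32, ∠ = arctan(170/250) ≈ 34.22°
pole (s+826): 826 + j170 → |·| = √(826²+170²) = √711176 ≈ 843.31, ∠ = arctan(170/826) ≈ 11.63°
pole (s+2000): 2000 + j170 → |·| = √(2000²+170²) = √4028900 ≈ 2007.2, ∠ = arctan(170/2000) ≈ 4.86°
∠G = 57.67° − 50.71° = 6.96°

7.0°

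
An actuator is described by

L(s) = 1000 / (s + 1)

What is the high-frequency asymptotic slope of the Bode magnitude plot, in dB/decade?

-20 dB/decade

Each pole contributes −20 dB/decade at high frequency; each zero contributes +20 dB/decade.
Net: 0 zero(s) − 1 pole(s) → -20 dB/decade.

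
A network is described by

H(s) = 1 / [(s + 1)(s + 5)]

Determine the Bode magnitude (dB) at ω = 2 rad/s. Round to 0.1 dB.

-21.6 dB

At s = jω = j2:
pole (s+1): 1 + j2 → |·| = √(1²+2²) = √5 ≈ 2.2361, ∠ = arctan(2/1) ≈ 63.43°
pole (s+5): 5 + j2 → |·| = √(5²+2²) = √29 ≈ 5.3852, ∠ = arctan(2/5) ≈ 21.80°
|H| = 1 / 12.042 ≈ 0.083043
Gain = 20 log₁₀(0.083043) ≈ -21.61 dB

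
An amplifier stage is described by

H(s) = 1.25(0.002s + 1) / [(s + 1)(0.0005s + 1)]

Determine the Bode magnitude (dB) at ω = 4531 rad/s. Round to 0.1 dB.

-59.9 dB

At ω = 4531 rad/s:
zero (1 + j4531·0.002) = 1 + j9.062 → |·| ≈ 9.117, ∠ ≈ 83.70°
pole (1 + j4531·1) = 1 + j4531 → |·| ≈ 4531, ∠ ≈ 89.99°
pole (1 + j4531·0.0005) = 1 + j2.2655 → |·| ≈ 2.4764, ∠ ≈ 66.18°
|H| = 1.25 · 9.117 / (4531 · 2.4764) ≈ 0.0010157
Gain = 20 log₁₀(0.0010157) ≈ -59.86 dB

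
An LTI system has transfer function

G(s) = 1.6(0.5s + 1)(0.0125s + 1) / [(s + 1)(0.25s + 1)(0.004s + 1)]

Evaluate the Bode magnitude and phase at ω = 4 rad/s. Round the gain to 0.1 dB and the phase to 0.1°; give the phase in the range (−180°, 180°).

At ω = 4 rad/s:
zero (1 + j4·0.5) = 1 + j2 → |·| ≈ 2.2361, ∠ ≈ 63.43°
zero (1 + j4·0.0125) = 1 + j0.05 → |·| ≈ 1.0012, ∠ ≈ 2.86°
pole (1 + j4·1) = 1 + j4 → |·| ≈ 4.1231, ∠ ≈ 75.96°
pole (1 + j4·0.25) = 1 + j1 → |·| ≈ 1.4142, ∠ ≈ 45.00°
pole (1 + j4·0.004) = 1 + j0.016 → |·| ≈ 1.0001, ∠ ≈ 0.92°
|G| = 1.6 · 2.2361 · 1.0012 / (4.1231 · 1.4142 · 1.0001) ≈ 0.61426
Gain = 20 log₁₀(0.61426) ≈ -4.23 dB
∠G = (63.43° + 2.86°) − (75.96° + 45.00° + 0.92°) = -55.59°

-4.2 dB, -55.6°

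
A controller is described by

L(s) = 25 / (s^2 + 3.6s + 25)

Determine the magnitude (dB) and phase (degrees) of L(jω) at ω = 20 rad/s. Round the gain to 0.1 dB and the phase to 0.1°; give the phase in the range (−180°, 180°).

-23.7 dB, -169.1°

At s = jω = j20:
quadratic: (j20)² + 3.6·j20 + 25 = -375 + j72 → |·| ≈ 381.85, ∠ ≈ 169.13°
|L| = 25 / 381.85 ≈ 0.065471
Gain = 20 log₁₀(0.065471) ≈ -23.68 dB
∠L = 0.00° − 169.13° = -169.13°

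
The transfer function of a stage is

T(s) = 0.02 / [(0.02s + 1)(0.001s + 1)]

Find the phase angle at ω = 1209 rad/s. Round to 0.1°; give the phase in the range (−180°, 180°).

At ω = 1209 rad/s:
pole (1 + j1209·0.02) = 1 + j24.18 → |·| ≈ 24.201, ∠ ≈ 87.63°
pole (1 + j1209·0.001) = 1 + j1.209 → |·| ≈ 1.569, ∠ ≈ 50.40°
∠T = (0°) − (87.63° + 50.40°) = -138.03°

-138.0°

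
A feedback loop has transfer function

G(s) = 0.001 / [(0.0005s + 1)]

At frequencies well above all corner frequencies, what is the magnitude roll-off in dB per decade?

-20 dB/decade

Each pole contributes −20 dB/decade at high frequency; each zero contributes +20 dB/decade.
Net: 0 zero(s) − 1 pole(s) → -20 dB/decade.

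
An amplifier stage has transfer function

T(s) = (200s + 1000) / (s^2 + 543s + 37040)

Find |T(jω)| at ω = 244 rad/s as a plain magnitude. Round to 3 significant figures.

Substitute s = j244:
Numerator: 200(j244) + 1000 = 1000 + j48800
Denominator: (j244)^2 + 543(j244) + 37040 = -22496 + j132492
|N| = √(1000² + 48800²) ≈ 48810, ∠N ≈ 88.83°
|D| = √(22496² + 132492²) ≈ 1.3439e+05, ∠D ≈ 99.64°
|T| = 48810 / 1.3439e+05 ≈ 0.3632

0.363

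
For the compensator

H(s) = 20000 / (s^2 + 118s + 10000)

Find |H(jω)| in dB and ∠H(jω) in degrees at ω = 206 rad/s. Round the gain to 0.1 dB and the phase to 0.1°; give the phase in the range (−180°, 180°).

At s = jω = j206:
quadratic: (j206)² + 118·j206 + 10000 = -32436 + j24308 → |·| ≈ 40534, ∠ ≈ 143.15°
|H| = 20000 / 40534 ≈ 0.49341
Gain = 20 log₁₀(0.49341) ≈ -6.14 dB
∠H = 0.00° − 143.15° = -143.15°

-6.1 dB, -143.2°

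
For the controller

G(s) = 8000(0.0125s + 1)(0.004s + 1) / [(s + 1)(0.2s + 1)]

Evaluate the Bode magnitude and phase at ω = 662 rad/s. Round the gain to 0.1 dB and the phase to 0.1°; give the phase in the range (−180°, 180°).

At ω = 662 rad/s:
zero (1 + j662·0.0125) = 1 + j8.275 → |·| ≈ 8.3352, ∠ ≈ 83.11°
zero (1 + j662·0.004) = 1 + j2.648 → |·| ≈ 2.8305, ∠ ≈ 69.31°
pole (1 + j662·1) = 1 + j662 → |·| ≈ 662, ∠ ≈ 89.91°
pole (1 + j662·0.2) = 1 + j132.4 → |·| ≈ 132.4, ∠ ≈ 89.57°
|G| = 8000 · 8.3352 · 2.8305 / (662 · 132.4) ≈ 2.1534
Gain = 20 log₁₀(2.1534) ≈ 6.66 dB
∠G = (83.11° + 69.31°) − (89.91° + 89.57°) = -27.06°

6.7 dB, -27.1°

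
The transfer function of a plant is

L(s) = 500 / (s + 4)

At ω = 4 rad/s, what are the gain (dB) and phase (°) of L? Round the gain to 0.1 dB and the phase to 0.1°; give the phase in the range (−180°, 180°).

38.9 dB, -45.0°

Substitute s = j4:
Numerator: 500 = 500 + j0
Denominator: (j4) + 4 = 4 + j4
|N| = √(500² + 0²) ≈ 500, ∠N ≈ 0.00°
|D| = √(4² + 4²) ≈ 5.6569, ∠D ≈ 45.00°
|L| = 500 / 5.6569 ≈ 88.388
Gain = 20 log₁₀(88.388) ≈ 38.93 dB
∠L = 0.00° − 45.00° = -45.00°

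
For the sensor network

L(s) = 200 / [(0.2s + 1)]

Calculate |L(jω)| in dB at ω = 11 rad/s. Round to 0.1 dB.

38.4 dB

At ω = 11 rad/s:
pole (1 + j11·0.2) = 1 + j2.2 → |·| ≈ 2.4166, ∠ ≈ 65.56°
|L| = 200 · 1 / (2.4166) ≈ 82.761
Gain = 20 log₁₀(82.761) ≈ 38.36 dB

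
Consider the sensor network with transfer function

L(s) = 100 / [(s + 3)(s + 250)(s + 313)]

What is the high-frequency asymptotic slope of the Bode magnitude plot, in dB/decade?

Each pole contributes −20 dB/decade at high frequency; each zero contributes +20 dB/decade.
Net: 0 zero(s) − 3 pole(s) → -60 dB/decade.

-60 dB/decade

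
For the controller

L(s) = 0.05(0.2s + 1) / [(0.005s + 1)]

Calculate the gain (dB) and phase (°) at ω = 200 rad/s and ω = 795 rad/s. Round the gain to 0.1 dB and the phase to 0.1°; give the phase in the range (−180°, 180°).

ω = 200: 3.0 dB, 43.6°; ω = 795: 5.8 dB, 13.8°

At ω = 200 rad/s:
zero (1 + j200·0.2) = 1 + j40 → |·| ≈ 40.012, ∠ ≈ 88.57°
pole (1 + j200·0.005) = 1 + j1 → |·| ≈ 1.4142, ∠ ≈ 45.00°
|L| = 0.05 · 40.012 / (1.4142) ≈ 1.4147
Gain = 20 log₁₀(1.4147) ≈ 3.01 dB
∠L = (88.57°) − (45.00°) = 43.57°

At ω = 795 rad/s:
zero (1 + j795·0.2) = 1 + j159 → |·| ≈ 159, ∠ ≈ 89.64°
pole (1 + j795·0.005) = 1 + j3.975 → |·| ≈ 4.0989, ∠ ≈ 75.88°
|L| = 0.05 · 159 / (4.0989) ≈ 1.9395
Gain = 20 log₁₀(1.9395) ≈ 5.75 dB
∠L = (89.64°) − (75.88°) = 13.76°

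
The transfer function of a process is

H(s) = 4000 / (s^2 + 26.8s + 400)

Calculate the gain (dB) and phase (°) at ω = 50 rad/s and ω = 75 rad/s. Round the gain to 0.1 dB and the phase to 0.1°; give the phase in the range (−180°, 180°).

ω = 50: 4.1 dB, -147.5°; ω = 75: -2.9 dB, -159.0°

At s = jω = j50:
quadratic: (j50)² + 26.8·j50 + 400 = -2100 + j1340 → |·| ≈ 2491.1, ∠ ≈ 147.46°
|H| = 4000 / 2491.1 ≈ 1.6057
Gain = 20 log₁₀(1.6057) ≈ 4.11 dB
∠H = 0.00° − 147.46° = -147.46°

At s = jω = j75:
quadratic: (j75)² + 26.8·j75 + 400 = -5225 + j2010 → |·| ≈ 5598.3, ∠ ≈ 158.96°
|H| = 4000 / 5598.3 ≈ 0.7145
Gain = 20 log₁₀(0.7145) ≈ -2.92 dB
∠H = 0.00° − 158.96° = -158.96°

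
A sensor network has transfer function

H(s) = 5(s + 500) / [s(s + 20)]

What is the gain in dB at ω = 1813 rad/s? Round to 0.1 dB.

At s = jω = j1813:
zero (s+500): 500 + j1813 → |·| = √(500²+1813²) = √3536969 ≈ 1880.7, ∠ = arctan(1813/500) ≈ 74.58°
pole (s+20): 20 + j1813 → |·| = √(20²+1813²) = √3287369 ≈ 1813.1, ∠ = arctan(1813/20) ≈ 89.37°
pole at origin: |s| = 1813, ∠ = 90.00° (in denominator)
|H| = 5 · 1880.7 / 3.2872e+06 ≈ 0.0028606
Gain = 20 log₁₀(0.0028606) ≈ -50.87 dB

-50.9 dB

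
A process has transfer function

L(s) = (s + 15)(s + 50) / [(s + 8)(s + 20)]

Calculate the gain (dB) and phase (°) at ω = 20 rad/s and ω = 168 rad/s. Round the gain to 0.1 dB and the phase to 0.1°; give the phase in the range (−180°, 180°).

ω = 20: 6.9 dB, -38.3°; ω = 168: 0.3 dB, -12.2°

At s = jω = j20:
zero (s+15): 15 + j20 → |·| = √(15²+20²) = √625 ≈ 25, ∠ = arctan(20/15) ≈ 53.13°
zero (s+50): 50 + j20 → |·| = √(50²+20²) = √2900 ≈ 53.852, ∠ = arctan(20/50) ≈ 21.80°
pole (s+8): 8 + j20 → |·| = √(8²+20²) = √464 ≈ 21.541, ∠ = arctan(20/8) ≈ 68.20°
pole (s+20): 20 + j20 → |·| = √(20²+20²) = √800 ≈ 28.284, ∠ = arctan(20/20) ≈ 45.00°
|L| = 1 · 1346.3 / 609.27 ≈ 2.2097
Gain = 20 log₁₀(2.2097) ≈ 6.89 dB
∠L = 74.93° − 113.20° = -38.27°

At s = jω = j168:
zero (s+15): 15 + j168 → |·| = √(15²+168²) = √28449 ≈ 168.67, ∠ = arctan(168/15) ≈ 84.90°
zero (s+50): 50 + j168 → |·| = √(50²+168²) = √30724 ≈ 175.28, ∠ = arctan(168/50) ≈ 73.43°
pole (s+8): 8 + j168 → |·| = √(8²+168²) = √28288 ≈ 168.19, ∠ = arctan(168/8) ≈ 87.27°
pole (s+20): 20 + j168 → |·| = √(20²+168²) = √28624 ≈ 169.19, ∠ = arctan(168/20) ≈ 83.21°
|L| = 1 · 29564 / 28456 ≈ 1.0389
Gain = 20 log₁₀(1.0389) ≈ 0.33 dB
∠L = 158.33° − 170.48° = -12.15°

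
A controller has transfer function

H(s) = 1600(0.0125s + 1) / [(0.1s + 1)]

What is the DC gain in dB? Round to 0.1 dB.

H(0) = 1600 · 1 / 1 = 1600
20 log₁₀(1600) ≈ 64.08 dB

64.1 dB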